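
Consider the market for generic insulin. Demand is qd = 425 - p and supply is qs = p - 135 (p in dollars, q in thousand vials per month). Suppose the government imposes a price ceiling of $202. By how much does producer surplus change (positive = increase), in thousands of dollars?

Without the control the market clears where 425 - p = p - 135, i.e. p* = 280 and q* = 145.
Since 202 < 280, the ceiling is binding.
At p = 202: qd = 425 - 202 = 223 and qs = 202 - 135 = 67.
Producer surplus without the control is ½ · (280 - 135) · 145 = 10512.5.
With the ceiling, producers sell 67 units at 202, so PS = ½ · (202 - 135) · 67 = 2244.5.
Change in producer surplus = 2244.5 - 10512.5 = -8268.

-8268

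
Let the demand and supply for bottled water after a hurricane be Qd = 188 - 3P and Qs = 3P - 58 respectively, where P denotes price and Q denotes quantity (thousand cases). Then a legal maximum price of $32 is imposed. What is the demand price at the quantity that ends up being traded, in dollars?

50

Without the control the market clears where 188 - 3P = 3P - 58, i.e. P* = 41 and Q* = 65.
Because the ceiling (32) lies below the market-clearing price, it is binding.
At P = 32: Qd = 188 - 3·32 = 92 and Qs = 3·32 - 58 = 38.
Only 38 units reach the market. On the demand curve, the marginal buyer's willingness to pay at Q = 38 is (188 - 38)/3 = 50.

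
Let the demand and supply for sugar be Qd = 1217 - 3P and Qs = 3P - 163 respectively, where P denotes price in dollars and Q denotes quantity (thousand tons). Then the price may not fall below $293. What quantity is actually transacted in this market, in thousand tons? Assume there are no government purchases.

In a free market, 1217 - 3P = 3P - 163 gives the equilibrium P* = 230, Q* = 527.
Since 293 > 230, the floor is binding.
At P = 293: Qd = 1217 - 3·293 = 338 and Qs = 3·293 - 163 = 716.
The quantity actually transacted is the short side, demand: 338.

338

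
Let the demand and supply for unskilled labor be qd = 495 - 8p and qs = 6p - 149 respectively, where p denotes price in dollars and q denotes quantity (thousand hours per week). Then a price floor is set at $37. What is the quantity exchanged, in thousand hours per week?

Setting quantity demanded equal to quantity supplied, 495 - 8p = 6p - 149, gives p* = 46 and q* = 127.
The floor of 37 is below the equilibrium price 46, so it is not binding; the market clears at p* = 46, q* = 127.

127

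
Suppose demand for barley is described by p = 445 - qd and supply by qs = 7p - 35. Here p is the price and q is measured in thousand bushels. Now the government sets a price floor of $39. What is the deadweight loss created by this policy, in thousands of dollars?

Rearranging demand gives qd = 445 - p. Without the control the market clears where 445 - p = 7p - 35, i.e. p* = 60 and q* = 385.
The floor of 39 is below the equilibrium price 60, so it is not binding; the market clears at p* = 60, q* = 385.
Since the control does not bind, no trades are prevented and deadweight loss is zero.

0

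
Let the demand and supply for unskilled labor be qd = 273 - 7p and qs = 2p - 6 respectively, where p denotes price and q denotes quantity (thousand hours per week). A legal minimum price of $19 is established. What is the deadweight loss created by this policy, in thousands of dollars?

Setting quantity demanded equal to quantity supplied, 273 - 7p = 2p - 6, gives p* = 31 and q* = 56.
The floor of 19 is below the equilibrium price 31, so it is not binding; the market clears at p* = 31, q* = 56.
Since the control does not bind, no trades are prevented and deadweight loss is zero.

0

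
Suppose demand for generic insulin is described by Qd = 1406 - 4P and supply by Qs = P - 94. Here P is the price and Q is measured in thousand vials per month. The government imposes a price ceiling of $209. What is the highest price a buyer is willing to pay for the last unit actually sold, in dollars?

322.75

Setting quantity demanded equal to quantity supplied, 1406 - 4P = P - 94, gives P* = 300 and Q* = 206.
Because the ceiling (209) lies below the market-clearing price, it is binding.
At P = 209: Qd = 1406 - 4·209 = 570 and Qs = 209 - 94 = 115.
Only 115 units reach the market. On the demand curve, the marginal buyer's willingness to pay at Q = 115 is (1406 - 115)/4 = 322.75.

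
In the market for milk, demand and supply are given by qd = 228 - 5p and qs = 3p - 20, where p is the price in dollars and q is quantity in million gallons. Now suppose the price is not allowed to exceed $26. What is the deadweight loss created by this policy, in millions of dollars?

In a free market, 228 - 5p = 3p - 20 gives the equilibrium p* = 31, q* = 73.
Because the ceiling (26) lies below the market-clearing price, it is binding.
At p = 26: qd = 228 - 5·26 = 98 and qs = 3·26 - 20 = 58.
Quantity traded falls to 58. At q = 58 the demand price is (228 - 58)/5 = 34 and the supply price is (20 + 58)/3 = 26.
Deadweight loss = ½ · (34 - 26) · (73 - 58) = ½ · 8 · 15 = 60.

60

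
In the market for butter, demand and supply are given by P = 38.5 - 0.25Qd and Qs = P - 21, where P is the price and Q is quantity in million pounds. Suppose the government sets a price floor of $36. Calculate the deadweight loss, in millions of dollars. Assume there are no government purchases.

10

Rearranging demand gives Qd = 154 - 4P. Without the control the market clears where 154 - 4P = P - 21, i.e. P* = 35 and Q* = 14.
The floor of 36 is above the equilibrium price 35, so it binds.
At P = 36: Qd = 154 - 4·36 = 10 and Qs = 36 - 21 = 15.
Quantity traded falls to 10. At Q = 10 the demand price is (154 - 10)/4 = 36 and the supply price is 21 + 10 = 31.
Deadweight loss = ½ · (36 - 31) · (14 - 10) = ½ · 5 · 4 = 10.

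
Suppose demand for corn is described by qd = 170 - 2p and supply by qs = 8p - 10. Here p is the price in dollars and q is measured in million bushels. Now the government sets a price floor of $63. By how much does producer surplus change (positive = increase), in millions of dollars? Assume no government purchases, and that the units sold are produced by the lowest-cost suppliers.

Without the control the market clears where 170 - 2p = 8p - 10, i.e. p* = 18 and q* = 134.
Since 63 > 18, the floor is binding.
At p = 63: qd = 170 - 2·63 = 44 and qs = 8·63 - 10 = 494.
Producer surplus without the control is ½ · (18 - 1.25) · 134 = 1122.25.
With the floor, 44 units are sold at 63. The supply price at q = 44 is 6.75, so PS = ½ · [(63 - 1.25) + (63 - 6.75)] · 44 = 2596.
Change in producer surplus = 2596 - 1122.25 = 1473.75.

1473.75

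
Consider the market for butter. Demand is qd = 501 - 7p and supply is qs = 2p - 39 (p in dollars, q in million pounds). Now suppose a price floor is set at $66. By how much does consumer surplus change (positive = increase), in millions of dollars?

-360

Equilibrium: 501 - 7p = 2p - 39, so 540 = 9p and p* = 60, q* = 81.
Since 66 > 60, the floor is binding.
At p = 66: qd = 501 - 7·66 = 39 and qs = 2·66 - 39 = 93.
Consumer surplus without the control is ½ · (501/7 - 60) · 81 = 6561/14.
With the floor, consumers buy 39 units at 66, so CS = ½ · (501/7 - 66) · 39 = 1521/14.
Change in consumer surplus = 1521/14 - 6561/14 = -360.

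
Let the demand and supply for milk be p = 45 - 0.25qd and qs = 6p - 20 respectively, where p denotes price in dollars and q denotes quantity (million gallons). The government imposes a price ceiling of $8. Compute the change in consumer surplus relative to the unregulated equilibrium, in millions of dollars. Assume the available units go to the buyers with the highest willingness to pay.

-312

Rearranging demand gives qd = 180 - 4p. Equilibrium: 180 - 4p = 6p - 20, so 200 = 10p and p* = 20, q* = 100.
Because the ceiling (8) lies below the market-clearing price, it is binding.
At p = 8: qd = 180 - 4·8 = 148 and qs = 6·8 - 20 = 28.
Consumer surplus without the control is ½ · (45 - 20) · 100 = 1250.
With the ceiling, 28 units are sold at 8 (assume they go to the highest-value buyers). The demand price at q = 28 is 38, so CS = ½ · [(45 - 8) + (38 - 8)] · 28 = 938.
Change in consumer surplus = 938 - 1250 = -312.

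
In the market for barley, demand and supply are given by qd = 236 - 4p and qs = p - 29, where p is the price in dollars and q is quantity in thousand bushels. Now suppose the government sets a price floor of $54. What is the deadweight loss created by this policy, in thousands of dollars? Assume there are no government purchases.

10

Equilibrium: 236 - 4p = p - 29, so 265 = 5p and p* = 53, q* = 24.
Since 54 > 53, the floor is binding.
At p = 54: qd = 236 - 4·54 = 20 and qs = 54 - 29 = 25.
Quantity traded falls to 20. At q = 20 the demand price is (236 - 20)/4 = 54 and the supply price is 29 + 20 = 49.
Deadweight loss = ½ · (54 - 49) · (24 - 20) = ½ · 5 · 4 = 10.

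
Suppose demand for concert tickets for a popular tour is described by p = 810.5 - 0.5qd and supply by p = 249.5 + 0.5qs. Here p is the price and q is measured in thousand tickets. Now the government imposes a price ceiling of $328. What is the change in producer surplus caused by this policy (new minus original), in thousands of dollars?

Rearranging demand gives qd = 1621 - 2p; rearranging supply gives qs = 2p - 499. Without the control the market clears where 1621 - 2p = 2p - 499, i.e. p* = 530 and q* = 561.
Since 328 < 530, the ceiling is binding.
At p = 328: qd = 1621 - 2·328 = 965 and qs = 2·328 - 499 = 157.
Producer surplus without the control is ½ · (530 - 249.5) · 561 = 78680.25.
With the ceiling, producers sell 157 units at 328, so PS = ½ · (328 - 249.5) · 157 = 6162.25.
Change in producer surplus = 6162.25 - 78680.25 = -72518.

-72518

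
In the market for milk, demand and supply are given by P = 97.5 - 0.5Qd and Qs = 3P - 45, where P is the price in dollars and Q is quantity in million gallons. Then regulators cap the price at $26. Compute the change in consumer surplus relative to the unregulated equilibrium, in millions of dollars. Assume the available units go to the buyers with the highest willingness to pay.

Rearranging demand gives Qd = 195 - 2P. Setting quantity demanded equal to quantity supplied, 195 - 2P = 3P - 45, gives P* = 48 and Q* = 99.
Because the ceiling (26) lies below the market-clearing price, it is binding.
At P = 26: Qd = 195 - 2·26 = 143 and Qs = 3·26 - 45 = 33.
Consumer surplus without the control is ½ · (97.5 - 48) · 99 = 2450.25.
With the ceiling, 33 units are sold at 26 (assume they go to the highest-value buyers). The demand price at Q = 33 is 81, so CS = ½ · [(97.5 - 26) + (81 - 26)] · 33 = 2087.25.
Change in consumer surplus = 2087.25 - 2450.25 = -363.

-363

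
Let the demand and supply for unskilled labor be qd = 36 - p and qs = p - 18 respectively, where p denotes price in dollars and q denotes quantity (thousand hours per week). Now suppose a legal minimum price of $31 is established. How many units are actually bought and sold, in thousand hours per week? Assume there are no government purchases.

5

Without the control the market clears where 36 - p = p - 18, i.e. p* = 27 and q* = 9.
Since 31 > 27, the floor is binding.
At p = 31: qd = 36 - 31 = 5 and qs = 31 - 18 = 13.
The quantity actually transacted is the short side, demand: 5.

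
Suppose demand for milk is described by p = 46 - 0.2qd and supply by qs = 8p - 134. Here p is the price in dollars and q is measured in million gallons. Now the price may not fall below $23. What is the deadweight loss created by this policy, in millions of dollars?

Rearranging demand gives qd = 230 - 5p. Equilibrium: 230 - 5p = 8p - 134, so 364 = 13p and p* = 28, q* = 90.
The floor of 23 is below the equilibrium price 28, so it is not binding; the market clears at p* = 28, q* = 90.
Since the control does not bind, no trades are prevented and deadweight loss is zero.

0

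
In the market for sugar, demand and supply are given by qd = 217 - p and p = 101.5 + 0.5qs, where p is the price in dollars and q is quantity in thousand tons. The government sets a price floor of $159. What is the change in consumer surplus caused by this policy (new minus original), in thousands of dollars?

-1282.5

Rearranging supply gives qs = 2p - 203. In a free market, 217 - p = 2p - 203 gives the equilibrium p* = 140, q* = 77.
Since 159 > 140, the floor is binding.
At p = 159: qd = 217 - 159 = 58 and qs = 2·159 - 203 = 115.
Consumer surplus without the control is ½ · (217 - 140) · 77 = 2964.5.
With the floor, consumers buy 58 units at 159, so CS = ½ · (217 - 159) · 58 = 1682.
Change in consumer surplus = 1682 - 2964.5 = -1282.5.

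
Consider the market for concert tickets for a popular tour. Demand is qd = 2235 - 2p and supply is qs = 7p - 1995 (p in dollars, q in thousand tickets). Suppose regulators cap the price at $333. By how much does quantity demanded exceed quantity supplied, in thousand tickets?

1233

Without the control the market clears where 2235 - 2p = 7p - 1995, i.e. p* = 470 and q* = 1295.
Since 333 < 470, the ceiling is binding.
At p = 333: qd = 2235 - 2·333 = 1569 and qs = 7·333 - 1995 = 336.
Shortage = qd - qs = 1569 - 336 = 1233.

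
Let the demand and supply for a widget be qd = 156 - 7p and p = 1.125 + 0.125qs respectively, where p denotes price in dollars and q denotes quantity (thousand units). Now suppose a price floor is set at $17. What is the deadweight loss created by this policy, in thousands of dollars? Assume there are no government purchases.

Rearranging supply gives qs = 8p - 9. Equilibrium: 156 - 7p = 8p - 9, so 165 = 15p and p* = 11, q* = 79.
The floor of 17 is above the equilibrium price 11, so it binds.
At p = 17: qd = 156 - 7·17 = 37 and qs = 8·17 - 9 = 127.
Quantity traded falls to 37. At q = 37 the demand price is (156 - 37)/7 = 17 and the supply price is (9 + 37)/8 = 5.75.
Deadweight loss = ½ · (17 - 5.75) · (79 - 37) = ½ · 11.25 · 42 = 236.25.

236.25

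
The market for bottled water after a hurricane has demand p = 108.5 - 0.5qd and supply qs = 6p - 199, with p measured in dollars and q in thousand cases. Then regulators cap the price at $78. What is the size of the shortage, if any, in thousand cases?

Rearranging demand gives qd = 217 - 2p. In a free market, 217 - 2p = 6p - 199 gives the equilibrium p* = 52, q* = 113.
Since 78 is above p* = 52, the ceiling does not bind and the free-market outcome prevails.
Since the control does not bind, there is no shortage.

0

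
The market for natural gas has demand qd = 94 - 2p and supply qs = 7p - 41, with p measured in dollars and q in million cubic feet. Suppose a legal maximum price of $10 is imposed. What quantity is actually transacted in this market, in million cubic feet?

Equilibrium: 94 - 2p = 7p - 41, so 135 = 9p and p* = 15, q* = 64.
The ceiling of 10 is below the equilibrium price 15, so it binds.
At p = 10: qd = 94 - 2·10 = 74 and qs = 7·10 - 41 = 29.
The quantity actually transacted is the short side, supply: 29.

29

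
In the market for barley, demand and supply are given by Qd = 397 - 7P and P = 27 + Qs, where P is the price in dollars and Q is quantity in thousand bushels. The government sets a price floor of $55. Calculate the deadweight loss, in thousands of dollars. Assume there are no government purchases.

112

Rearranging supply gives Qs = P - 27. Setting quantity demanded equal to quantity supplied, 397 - 7P = P - 27, gives P* = 53 and Q* = 26.
The floor of 55 is above the equilibrium price 53, so it binds.
At P = 55: Qd = 397 - 7·55 = 12 and Qs = 55 - 27 = 28.
Quantity traded falls to 12. At Q = 12 the demand price is (397 - 12)/7 = 55 and the supply price is 27 + 12 = 39.
Deadweight loss = ½ · (55 - 39) · (26 - 12) = ½ · 16 · 14 = 112.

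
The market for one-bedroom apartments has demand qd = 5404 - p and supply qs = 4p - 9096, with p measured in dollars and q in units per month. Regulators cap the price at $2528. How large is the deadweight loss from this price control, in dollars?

1383840

Setting quantity demanded equal to quantity supplied, 5404 - p = 4p - 9096, gives p* = 2900 and q* = 2504.
Because the ceiling (2528) lies below the market-clearing price, it is binding.
At p = 2528: qd = 5404 - 2528 = 2876 and qs = 4·2528 - 9096 = 1016.
Quantity traded falls to 1016. At q = 1016 the demand price is 5404 - 1016 = 4388 and the supply price is (9096 + 1016)/4 = 2528.
Deadweight loss = ½ · (4388 - 2528) · (2504 - 1016) = ½ · 1860 · 1488 = 1383840.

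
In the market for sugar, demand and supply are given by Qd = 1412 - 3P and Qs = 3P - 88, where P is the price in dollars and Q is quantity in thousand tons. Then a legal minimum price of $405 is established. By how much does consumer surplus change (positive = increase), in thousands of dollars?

-66572.5

In a free market, 1412 - 3P = 3P - 88 gives the equilibrium P* = 250, Q* = 662.
Because the floor (405) lies above the market-clearing price, it is binding.
At P = 405: Qd = 1412 - 3·405 = 197 and Qs = 3·405 - 88 = 1127.
Consumer surplus without the control is ½ · (1412/3 - 250) · 662 = 219122/3.
With the floor, consumers buy 197 units at 405, so CS = ½ · (1412/3 - 405) · 197 = 38809/6.
Change in consumer surplus = 38809/6 - 219122/3 = -66572.5.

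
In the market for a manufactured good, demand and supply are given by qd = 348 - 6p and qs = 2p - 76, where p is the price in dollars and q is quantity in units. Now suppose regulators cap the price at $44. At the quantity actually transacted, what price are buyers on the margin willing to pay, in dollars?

Setting quantity demanded equal to quantity supplied, 348 - 6p = 2p - 76, gives p* = 53 and q* = 30.
Since 44 < 53, the ceiling is binding.
At p = 44: qd = 348 - 6·44 = 84 and qs = 2·44 - 76 = 12.
Only 12 units reach the market. On the demand curve, the marginal buyer's willingness to pay at q = 12 is (348 - 12)/6 = 56.

56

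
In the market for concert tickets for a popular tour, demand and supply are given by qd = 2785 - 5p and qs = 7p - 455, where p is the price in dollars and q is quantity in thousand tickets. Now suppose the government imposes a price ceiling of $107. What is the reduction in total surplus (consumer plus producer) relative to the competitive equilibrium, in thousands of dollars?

223179.6

Without the control the market clears where 2785 - 5p = 7p - 455, i.e. p* = 270 and q* = 1435.
Because the ceiling (107) lies below the market-clearing price, it is binding.
At p = 107: qd = 2785 - 5·107 = 2250 and qs = 7·107 - 455 = 294.
Quantity traded falls to 294. At q = 294 the demand price is (2785 - 294)/5 = 498.2 and the supply price is (455 + 294)/7 = 107.
Deadweight loss = ½ · (498.2 - 107) · (1435 - 294) = ½ · 391.2 · 1141 = 223179.6.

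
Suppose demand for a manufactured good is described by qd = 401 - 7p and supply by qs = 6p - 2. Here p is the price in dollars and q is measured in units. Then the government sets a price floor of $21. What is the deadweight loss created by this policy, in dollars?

0

Without the control the market clears where 401 - 7p = 6p - 2, i.e. p* = 31 and q* = 184.
Since 21 is below p* = 31, the floor does not bind and the free-market outcome prevails.
Since the control does not bind, no trades are prevented and deadweight loss is zero.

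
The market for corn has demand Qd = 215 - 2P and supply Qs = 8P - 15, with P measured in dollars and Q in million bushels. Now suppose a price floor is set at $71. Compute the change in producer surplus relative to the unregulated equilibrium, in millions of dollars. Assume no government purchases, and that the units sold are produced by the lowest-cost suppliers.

In a free market, 215 - 2P = 8P - 15 gives the equilibrium P* = 23, Q* = 169.
Since 71 > 23, the floor is binding.
At P = 71: Qd = 215 - 2·71 = 73 and Qs = 8·71 - 15 = 553.
Producer surplus without the control is ½ · (23 - 1.875) · 169 = 1785.0625.
With the floor, 73 units are sold at 71. The supply price at Q = 73 is 11, so PS = ½ · [(71 - 1.875) + (71 - 11)] · 73 = 4713.0625.
Change in producer surplus = 4713.0625 - 1785.0625 = 2928.

2928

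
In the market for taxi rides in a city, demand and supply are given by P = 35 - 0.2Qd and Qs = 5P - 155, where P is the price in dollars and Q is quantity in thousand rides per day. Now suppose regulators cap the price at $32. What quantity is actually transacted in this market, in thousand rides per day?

5

Rearranging demand gives Qd = 175 - 5P. Equilibrium: 175 - 5P = 5P - 155, so 330 = 10P and P* = 33, Q* = 10.
Since 32 < 33, the ceiling is binding.
At P = 32: Qd = 175 - 5·32 = 15 and Qs = 5·32 - 155 = 5.
The quantity actually transacted is the short side, supply: 5.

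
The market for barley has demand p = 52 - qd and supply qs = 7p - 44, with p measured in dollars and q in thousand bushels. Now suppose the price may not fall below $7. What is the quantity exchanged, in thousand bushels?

Rearranging demand gives qd = 52 - p. Without the control the market clears where 52 - p = 7p - 44, i.e. p* = 12 and q* = 40.
Since 7 is below p* = 12, the floor does not bind and the free-market outcome prevails.

40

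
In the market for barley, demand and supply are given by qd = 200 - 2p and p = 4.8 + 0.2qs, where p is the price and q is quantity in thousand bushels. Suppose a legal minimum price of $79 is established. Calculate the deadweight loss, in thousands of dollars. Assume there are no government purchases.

Rearranging supply gives qs = 5p - 24. Setting quantity demanded equal to quantity supplied, 200 - 2p = 5p - 24, gives p* = 32 and q* = 136.
The floor of 79 is above the equilibrium price 32, so it binds.
At p = 79: qd = 200 - 2·79 = 42 and qs = 5·79 - 24 = 371.
Quantity traded falls to 42. At q = 42 the demand price is (200 - 42)/2 = 79 and the supply price is (24 + 42)/5 = 13.2.
Deadweight loss = ½ · (79 - 13.2) · (136 - 42) = ½ · 65.8 · 94 = 3092.6.

3092.6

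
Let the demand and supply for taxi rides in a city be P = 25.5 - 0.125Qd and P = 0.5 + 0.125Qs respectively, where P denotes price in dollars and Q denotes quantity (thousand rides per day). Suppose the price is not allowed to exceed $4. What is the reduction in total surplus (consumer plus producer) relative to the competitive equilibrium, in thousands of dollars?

648

Rearranging demand gives Qd = 204 - 8P; rearranging supply gives Qs = 8P - 4. Without the control the market clears where 204 - 8P = 8P - 4, i.e. P* = 13 and Q* = 100.
Since 4 < 13, the ceiling is binding.
At P = 4: Qd = 204 - 8·4 = 172 and Qs = 8·4 - 4 = 28.
Quantity traded falls to 28. At Q = 28 the demand price is (204 - 28)/8 = 22 and the supply price is (4 + 28)/8 = 4.
Deadweight loss = ½ · (22 - 4) · (100 - 28) = ½ · 18 · 72 = 648.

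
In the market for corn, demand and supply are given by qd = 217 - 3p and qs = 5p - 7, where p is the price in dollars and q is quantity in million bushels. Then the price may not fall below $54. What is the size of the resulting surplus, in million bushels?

208

In a free market, 217 - 3p = 5p - 7 gives the equilibrium p* = 28, q* = 133.
The floor of 54 is above the equilibrium price 28, so it binds.
At p = 54: qd = 217 - 3·54 = 55 and qs = 5·54 - 7 = 263.
Surplus = qs - qd = 263 - 55 = 208.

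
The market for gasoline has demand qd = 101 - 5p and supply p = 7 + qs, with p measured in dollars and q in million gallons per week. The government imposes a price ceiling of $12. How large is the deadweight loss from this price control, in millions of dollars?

21.6

Rearranging supply gives qs = p - 7. Without the control the market clears where 101 - 5p = p - 7, i.e. p* = 18 and q* = 11.
Since 12 < 18, the ceiling is binding.
At p = 12: qd = 101 - 5·12 = 41 and qs = 12 - 7 = 5.
Quantity traded falls to 5. At q = 5 the demand price is (101 - 5)/5 = 19.2 and the supply price is 7 + 5 = 12.
Deadweight loss = ½ · (19.2 - 12) · (11 - 5) = ½ · 7.2 · 6 = 21.6.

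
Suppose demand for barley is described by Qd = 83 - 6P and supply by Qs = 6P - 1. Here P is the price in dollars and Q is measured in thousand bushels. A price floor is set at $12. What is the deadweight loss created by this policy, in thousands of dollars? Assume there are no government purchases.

150

In a free market, 83 - 6P = 6P - 1 gives the equilibrium P* = 7, Q* = 41.
Since 12 > 7, the floor is binding.
At P = 12: Qd = 83 - 6·12 = 11 and Qs = 6·12 - 1 = 71.
Quantity traded falls to 11. At Q = 11 the demand price is (83 - 11)/6 = 12 and the supply price is (1 + 11)/6 = 2.
Deadweight loss = ½ · (12 - 2) · (41 - 11) = ½ · 10 · 30 = 150.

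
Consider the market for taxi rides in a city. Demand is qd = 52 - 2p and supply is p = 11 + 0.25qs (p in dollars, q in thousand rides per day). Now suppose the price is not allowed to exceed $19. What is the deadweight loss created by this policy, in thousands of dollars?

Rearranging supply gives qs = 4p - 44. Equilibrium: 52 - 2p = 4p - 44, so 96 = 6p and p* = 16, q* = 20.
Since 19 is above p* = 16, the ceiling does not bind and the free-market outcome prevails.
Since the control does not bind, no trades are prevented and deadweight loss is zero.

0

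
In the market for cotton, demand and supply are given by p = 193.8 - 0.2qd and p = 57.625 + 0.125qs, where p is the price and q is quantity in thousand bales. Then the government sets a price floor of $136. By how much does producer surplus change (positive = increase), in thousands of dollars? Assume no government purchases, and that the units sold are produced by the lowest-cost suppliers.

6457.75

Rearranging demand gives qd = 969 - 5p; rearranging supply gives qs = 8p - 461. In a free market, 969 - 5p = 8p - 461 gives the equilibrium p* = 110, q* = 419.
The floor of 136 is above the equilibrium price 110, so it binds.
At p = 136: qd = 969 - 5·136 = 289 and qs = 8·136 - 461 = 627.
Producer surplus without the control is ½ · (110 - 57.625) · 419 = 10972.5625.
With the floor, 289 units are sold at 136. The supply price at q = 289 is 93.75, so PS = ½ · [(136 - 57.625) + (136 - 93.75)] · 289 = 17430.3125.
Change in producer surplus = 17430.3125 - 10972.5625 = 6457.75.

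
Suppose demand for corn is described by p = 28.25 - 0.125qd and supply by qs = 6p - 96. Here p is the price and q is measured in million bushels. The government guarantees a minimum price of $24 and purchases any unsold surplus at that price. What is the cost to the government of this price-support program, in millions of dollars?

336

Rearranging demand gives qd = 226 - 8p. Without the control the market clears where 226 - 8p = 6p - 96, i.e. p* = 23 and q* = 42.
The floor of 24 is above the equilibrium price 23, so it binds.
At p = 24: qd = 226 - 8·24 = 34 and qs = 6·24 - 96 = 48.
Surplus = qs - qd = 14.
Government expenditure = surplus × support price = 14 × 24 = 336.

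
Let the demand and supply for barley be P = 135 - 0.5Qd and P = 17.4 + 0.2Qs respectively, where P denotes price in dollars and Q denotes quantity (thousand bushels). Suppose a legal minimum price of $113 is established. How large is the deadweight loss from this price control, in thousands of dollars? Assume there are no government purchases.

5381.6

Rearranging demand gives Qd = 270 - 2P; rearranging supply gives Qs = 5P - 87. Setting quantity demanded equal to quantity supplied, 270 - 2P = 5P - 87, gives P* = 51 and Q* = 168.
Because the floor (113) lies above the market-clearing price, it is binding.
At P = 113: Qd = 270 - 2·113 = 44 and Qs = 5·113 - 87 = 478.
Quantity traded falls to 44. At Q = 44 the demand price is (270 - 44)/2 = 113 and the supply price is (87 + 44)/5 = 26.2.
Deadweight loss = ½ · (113 - 26.2) · (168 - 44) = ½ · 86.8 · 124 = 5381.6.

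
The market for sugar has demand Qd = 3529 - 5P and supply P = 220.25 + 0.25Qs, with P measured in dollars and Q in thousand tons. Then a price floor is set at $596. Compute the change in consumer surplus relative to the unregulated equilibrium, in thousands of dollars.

-86284

Rearranging supply gives Qs = 4P - 881. Setting quantity demanded equal to quantity supplied, 3529 - 5P = 4P - 881, gives P* = 490 and Q* = 1079.
Because the floor (596) lies above the market-clearing price, it is binding.
At P = 596: Qd = 3529 - 5·596 = 549 and Qs = 4·596 - 881 = 1503.
Consumer surplus without the control is ½ · (705.8 - 490) · 1079 = 116424.1.
With the floor, consumers buy 549 units at 596, so CS = ½ · (705.8 - 596) · 549 = 30140.1.
Change in consumer surplus = 30140.1 - 116424.1 = -86284.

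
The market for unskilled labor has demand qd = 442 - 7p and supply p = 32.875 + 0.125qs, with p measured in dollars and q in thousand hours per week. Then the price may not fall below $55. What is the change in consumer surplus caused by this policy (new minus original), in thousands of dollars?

Rearranging supply gives qs = 8p - 263. Without the control the market clears where 442 - 7p = 8p - 263, i.e. p* = 47 and q* = 113.
Because the floor (55) lies above the market-clearing price, it is binding.
At p = 55: qd = 442 - 7·55 = 57 and qs = 8·55 - 263 = 177.
Consumer surplus without the control is ½ · (442/7 - 47) · 113 = 12769/14.
With the floor, consumers buy 57 units at 55, so CS = ½ · (442/7 - 55) · 57 = 3249/14.
Change in consumer surplus = 3249/14 - 12769/14 = -680.

-680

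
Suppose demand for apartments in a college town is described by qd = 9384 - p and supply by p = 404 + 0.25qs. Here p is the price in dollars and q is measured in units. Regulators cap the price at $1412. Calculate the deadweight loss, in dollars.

Rearranging supply gives qs = 4p - 1616. Equilibrium: 9384 - p = 4p - 1616, so 11000 = 5p and p* = 2200, q* = 7184.
The ceiling of 1412 is below the equilibrium price 2200, so it binds.
At p = 1412: qd = 9384 - 1412 = 7972 and qs = 4·1412 - 1616 = 4032.
Quantity traded falls to 4032. At q = 4032 the demand price is 9384 - 4032 = 5352 and the supply price is (1616 + 4032)/4 = 1412.
Deadweight loss = ½ · (5352 - 1412) · (7184 - 4032) = ½ · 3940 · 3152 = 6209440.

6209440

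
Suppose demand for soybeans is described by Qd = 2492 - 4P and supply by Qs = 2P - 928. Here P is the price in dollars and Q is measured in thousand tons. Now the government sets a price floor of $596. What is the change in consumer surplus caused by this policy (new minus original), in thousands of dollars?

Equilibrium: 2492 - 4P = 2P - 928, so 3420 = 6P and P* = 570, Q* = 212.
Because the floor (596) lies above the market-clearing price, it is binding.
At P = 596: Qd = 2492 - 4·596 = 108 and Qs = 2·596 - 928 = 264.
Consumer surplus without the control is ½ · (623 - 570) · 212 = 5618.
With the floor, consumers buy 108 units at 596, so CS = ½ · (623 - 596) · 108 = 1458.
Change in consumer surplus = 1458 - 5618 = -4160.

-4160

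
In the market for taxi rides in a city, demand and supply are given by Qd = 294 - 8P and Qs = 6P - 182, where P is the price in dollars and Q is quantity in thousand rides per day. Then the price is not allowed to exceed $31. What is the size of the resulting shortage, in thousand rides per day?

Setting quantity demanded equal to quantity supplied, 294 - 8P = 6P - 182, gives P* = 34 and Q* = 22.
Since 31 < 34, the ceiling is binding.
At P = 31: Qd = 294 - 8·31 = 46 and Qs = 6·31 - 182 = 4.
Shortage = Qd - Qs = 46 - 4 = 42.

42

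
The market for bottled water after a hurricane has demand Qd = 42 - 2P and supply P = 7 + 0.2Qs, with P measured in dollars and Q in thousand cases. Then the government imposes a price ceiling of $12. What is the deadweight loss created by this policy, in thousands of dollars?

0

Rearranging supply gives Qs = 5P - 35. In a free market, 42 - 2P = 5P - 35 gives the equilibrium P* = 11, Q* = 20.
Since 12 is above P* = 11, the ceiling does not bind and the free-market outcome prevails.
Since the control does not bind, no trades are prevented and deadweight loss is zero.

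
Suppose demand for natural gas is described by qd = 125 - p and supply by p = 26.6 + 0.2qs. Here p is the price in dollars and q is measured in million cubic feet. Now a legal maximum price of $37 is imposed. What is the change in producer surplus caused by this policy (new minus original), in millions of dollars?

-402

Rearranging supply gives qs = 5p - 133. In a free market, 125 - p = 5p - 133 gives the equilibrium p* = 43, q* = 82.
The ceiling of 37 is below the equilibrium price 43, so it binds.
At p = 37: qd = 125 - 37 = 88 and qs = 5·37 - 133 = 52.
Producer surplus without the control is ½ · (43 - 26.6) · 82 = 672.4.
With the ceiling, producers sell 52 units at 37, so PS = ½ · (37 - 26.6) · 52 = 270.4.
Change in producer surplus = 270.4 - 672.4 = -402.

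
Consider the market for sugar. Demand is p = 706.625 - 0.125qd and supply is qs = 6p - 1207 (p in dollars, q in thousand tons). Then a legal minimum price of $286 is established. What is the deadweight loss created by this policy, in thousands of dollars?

0

Rearranging demand gives qd = 5653 - 8p. Equilibrium: 5653 - 8p = 6p - 1207, so 6860 = 14p and p* = 490, q* = 1733.
The floor of 286 is below the equilibrium price 490, so it is not binding; the market clears at p* = 490, q* = 1733.
Since the control does not bind, no trades are prevented and deadweight loss is zero.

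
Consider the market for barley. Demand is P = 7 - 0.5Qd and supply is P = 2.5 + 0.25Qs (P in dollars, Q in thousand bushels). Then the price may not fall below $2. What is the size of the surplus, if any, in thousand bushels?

Rearranging demand gives Qd = 14 - 2P; rearranging supply gives Qs = 4P - 10. Without the control the market clears where 14 - 2P = 4P - 10, i.e. P* = 4 and Q* = 6.
The floor of 2 is below the equilibrium price 4, so it is not binding; the market clears at P* = 4, Q* = 6.
Since the control does not bind, there is no surplus.

0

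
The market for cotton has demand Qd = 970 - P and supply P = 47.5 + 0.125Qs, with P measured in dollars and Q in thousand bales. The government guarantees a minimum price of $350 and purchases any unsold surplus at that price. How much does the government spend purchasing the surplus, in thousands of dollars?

630000

Rearranging supply gives Qs = 8P - 380. Setting quantity demanded equal to quantity supplied, 970 - P = 8P - 380, gives P* = 150 and Q* = 820.
Because the floor (350) lies above the market-clearing price, it is binding.
At P = 350: Qd = 970 - 350 = 620 and Qs = 8·350 - 380 = 2420.
Surplus = Qs - Qd = 1800.
Government expenditure = surplus × support price = 1800 × 350 = 630000.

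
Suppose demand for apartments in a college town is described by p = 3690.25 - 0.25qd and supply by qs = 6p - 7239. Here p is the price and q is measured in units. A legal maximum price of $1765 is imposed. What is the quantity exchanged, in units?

Rearranging demand gives qd = 14761 - 4p. Setting quantity demanded equal to quantity supplied, 14761 - 4p = 6p - 7239, gives p* = 2200 and q* = 5961.
Because the ceiling (1765) lies below the market-clearing price, it is binding.
At p = 1765: qd = 14761 - 4·1765 = 7701 and qs = 6·1765 - 7239 = 3351.
The quantity actually transacted is the short side, supply: 3351.

3351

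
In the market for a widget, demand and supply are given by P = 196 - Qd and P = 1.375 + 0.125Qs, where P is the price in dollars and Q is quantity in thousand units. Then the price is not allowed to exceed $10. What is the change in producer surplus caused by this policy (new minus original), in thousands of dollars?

Rearranging demand gives Qd = 196 - P; rearranging supply gives Qs = 8P - 11. In a free market, 196 - P = 8P - 11 gives the equilibrium P* = 23, Q* = 173.
The ceiling of 10 is below the equilibrium price 23, so it binds.
At P = 10: Qd = 196 - 10 = 186 and Qs = 8·10 - 11 = 69.
Producer surplus without the control is ½ · (23 - 1.375) · 173 = 1870.5625.
With the ceiling, producers sell 69 units at 10, so PS = ½ · (10 - 1.375) · 69 = 297.5625.
Change in producer surplus = 297.5625 - 1870.5625 = -1573.

-1573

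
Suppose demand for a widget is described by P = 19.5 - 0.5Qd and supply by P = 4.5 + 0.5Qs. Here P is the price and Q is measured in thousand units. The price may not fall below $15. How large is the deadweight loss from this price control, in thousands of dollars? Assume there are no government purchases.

18

Rearranging demand gives Qd = 39 - 2P; rearranging supply gives Qs = 2P - 9. In a free market, 39 - 2P = 2P - 9 gives the equilibrium P* = 12, Q* = 15.
Since 15 > 12, the floor is binding.
At P = 15: Qd = 39 - 2·15 = 9 and Qs = 2·15 - 9 = 21.
Quantity traded falls to 9. At Q = 9 the demand price is (39 - 9)/2 = 15 and the supply price is (9 + 9)/2 = 9.
Deadweight loss = ½ · (15 - 9) · (15 - 9) = ½ · 6 · 6 = 18.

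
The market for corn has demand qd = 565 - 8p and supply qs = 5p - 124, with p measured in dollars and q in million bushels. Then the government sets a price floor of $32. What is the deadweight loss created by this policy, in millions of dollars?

In a free market, 565 - 8p = 5p - 124 gives the equilibrium p* = 53, q* = 141.
The floor of 32 is below the equilibrium price 53, so it is not binding; the market clears at p* = 53, q* = 141.
Since the control does not bind, no trades are prevented and deadweight loss is zero.

0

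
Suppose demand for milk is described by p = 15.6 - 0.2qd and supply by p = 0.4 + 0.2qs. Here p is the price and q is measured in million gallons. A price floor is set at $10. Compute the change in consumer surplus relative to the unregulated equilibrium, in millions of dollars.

Rearranging demand gives qd = 78 - 5p; rearranging supply gives qs = 5p - 2. Equilibrium: 78 - 5p = 5p - 2, so 80 = 10p and p* = 8, q* = 38.
Because the floor (10) lies above the market-clearing price, it is binding.
At p = 10: qd = 78 - 5·10 = 28 and qs = 5·10 - 2 = 48.
Consumer surplus without the control is ½ · (15.6 - 8) · 38 = 144.4.
With the floor, consumers buy 28 units at 10, so CS = ½ · (15.6 - 10) · 28 = 78.4.
Change in consumer surplus = 78.4 - 144.4 = -66.

-66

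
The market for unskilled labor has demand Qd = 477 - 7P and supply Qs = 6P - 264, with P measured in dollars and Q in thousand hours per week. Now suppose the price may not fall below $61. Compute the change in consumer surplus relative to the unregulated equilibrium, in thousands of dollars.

-256

Equilibrium: 477 - 7P = 6P - 264, so 741 = 13P and P* = 57, Q* = 78.
The floor of 61 is above the equilibrium price 57, so it binds.
At P = 61: Qd = 477 - 7·61 = 50 and Qs = 6·61 - 264 = 102.
Consumer surplus without the control is ½ · (477/7 - 57) · 78 = 3042/7.
With the floor, consumers buy 50 units at 61, so CS = ½ · (477/7 - 61) · 50 = 1250/7.
Change in consumer surplus = 1250/7 - 3042/7 = -256.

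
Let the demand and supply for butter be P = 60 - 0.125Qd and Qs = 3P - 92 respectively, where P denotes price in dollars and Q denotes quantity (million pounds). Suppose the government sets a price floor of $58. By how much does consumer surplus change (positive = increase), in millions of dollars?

Rearranging demand gives Qd = 480 - 8P. Setting quantity demanded equal to quantity supplied, 480 - 8P = 3P - 92, gives P* = 52 and Q* = 64.
Since 58 > 52, the floor is binding.
At P = 58: Qd = 480 - 8·58 = 16 and Qs = 3·58 - 92 = 82.
Consumer surplus without the control is ½ · (60 - 52) · 64 = 256.
With the floor, consumers buy 16 units at 58, so CS = ½ · (60 - 58) · 16 = 16.
Change in consumer surplus = 16 - 256 = -240.

-240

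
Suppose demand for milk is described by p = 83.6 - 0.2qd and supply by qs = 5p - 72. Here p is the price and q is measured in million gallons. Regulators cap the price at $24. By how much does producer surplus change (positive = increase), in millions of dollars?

Rearranging demand gives qd = 418 - 5p. Without the control the market clears where 418 - 5p = 5p - 72, i.e. p* = 49 and q* = 173.
Since 24 < 49, the ceiling is binding.
At p = 24: qd = 418 - 5·24 = 298 and qs = 5·24 - 72 = 48.
Producer surplus without the control is ½ · (49 - 14.4) · 173 = 2992.9.
With the ceiling, producers sell 48 units at 24, so PS = ½ · (24 - 14.4) · 48 = 230.4.
Change in producer surplus = 230.4 - 2992.9 = -2762.5.

-2762.5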